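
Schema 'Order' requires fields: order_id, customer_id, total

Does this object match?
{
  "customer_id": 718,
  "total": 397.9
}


Checking required fields...
Missing: order_id
Invalid - missing required field 'order_id'


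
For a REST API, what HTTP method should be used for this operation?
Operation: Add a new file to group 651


GET = read, POST = create, PUT = update/replace, DELETE = remove
This operation is a create.
POST


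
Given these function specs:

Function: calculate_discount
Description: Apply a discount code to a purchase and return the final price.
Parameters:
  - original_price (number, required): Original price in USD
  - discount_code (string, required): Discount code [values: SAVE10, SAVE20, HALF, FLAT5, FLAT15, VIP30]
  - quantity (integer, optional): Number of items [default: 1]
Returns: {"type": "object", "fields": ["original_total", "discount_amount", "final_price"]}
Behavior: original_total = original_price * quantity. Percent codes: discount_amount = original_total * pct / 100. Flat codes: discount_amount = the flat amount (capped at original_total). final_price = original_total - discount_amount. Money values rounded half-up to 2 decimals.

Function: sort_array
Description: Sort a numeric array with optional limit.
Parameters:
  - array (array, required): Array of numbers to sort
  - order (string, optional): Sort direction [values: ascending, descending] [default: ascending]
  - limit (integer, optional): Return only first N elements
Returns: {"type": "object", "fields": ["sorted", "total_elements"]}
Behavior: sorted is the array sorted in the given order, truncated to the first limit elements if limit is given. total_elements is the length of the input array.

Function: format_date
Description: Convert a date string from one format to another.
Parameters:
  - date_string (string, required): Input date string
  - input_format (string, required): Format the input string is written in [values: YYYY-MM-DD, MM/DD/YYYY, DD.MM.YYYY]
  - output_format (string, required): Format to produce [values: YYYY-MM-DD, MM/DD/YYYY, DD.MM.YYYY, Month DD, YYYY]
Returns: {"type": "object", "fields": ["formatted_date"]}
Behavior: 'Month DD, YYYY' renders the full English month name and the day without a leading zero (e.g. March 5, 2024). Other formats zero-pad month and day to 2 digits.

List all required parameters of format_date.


Parameters of format_date and their required/optional flag:
  date_string: required
  input_format: required
  output_format: required
date_string, input_format, output_format


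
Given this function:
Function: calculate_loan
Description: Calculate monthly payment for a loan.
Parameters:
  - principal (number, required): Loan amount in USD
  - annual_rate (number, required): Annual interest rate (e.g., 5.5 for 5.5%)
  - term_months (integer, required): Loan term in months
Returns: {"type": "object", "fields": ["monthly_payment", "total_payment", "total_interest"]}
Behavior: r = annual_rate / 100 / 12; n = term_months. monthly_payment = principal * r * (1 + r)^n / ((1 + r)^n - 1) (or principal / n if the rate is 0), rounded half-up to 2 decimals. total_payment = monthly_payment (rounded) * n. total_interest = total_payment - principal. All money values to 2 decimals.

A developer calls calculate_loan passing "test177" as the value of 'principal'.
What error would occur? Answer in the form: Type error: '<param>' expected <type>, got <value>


Spec: 'principal' is declared as number; "test177" is a string.
Type error: 'principal' expected number, got "test177"


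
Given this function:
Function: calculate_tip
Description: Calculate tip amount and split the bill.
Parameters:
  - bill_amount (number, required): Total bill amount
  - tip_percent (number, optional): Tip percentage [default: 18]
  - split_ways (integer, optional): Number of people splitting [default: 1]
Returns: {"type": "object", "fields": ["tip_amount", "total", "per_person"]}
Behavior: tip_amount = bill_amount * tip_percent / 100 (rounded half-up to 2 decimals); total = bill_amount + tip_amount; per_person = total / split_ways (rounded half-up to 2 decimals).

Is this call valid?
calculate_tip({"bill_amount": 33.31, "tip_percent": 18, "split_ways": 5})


Checking all required parameters present and types match... All valid.
Valid


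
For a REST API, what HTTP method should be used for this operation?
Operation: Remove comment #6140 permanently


GET = read, POST = create, PUT = update/replace, DELETE = remove
This operation is a removal.
DELETE


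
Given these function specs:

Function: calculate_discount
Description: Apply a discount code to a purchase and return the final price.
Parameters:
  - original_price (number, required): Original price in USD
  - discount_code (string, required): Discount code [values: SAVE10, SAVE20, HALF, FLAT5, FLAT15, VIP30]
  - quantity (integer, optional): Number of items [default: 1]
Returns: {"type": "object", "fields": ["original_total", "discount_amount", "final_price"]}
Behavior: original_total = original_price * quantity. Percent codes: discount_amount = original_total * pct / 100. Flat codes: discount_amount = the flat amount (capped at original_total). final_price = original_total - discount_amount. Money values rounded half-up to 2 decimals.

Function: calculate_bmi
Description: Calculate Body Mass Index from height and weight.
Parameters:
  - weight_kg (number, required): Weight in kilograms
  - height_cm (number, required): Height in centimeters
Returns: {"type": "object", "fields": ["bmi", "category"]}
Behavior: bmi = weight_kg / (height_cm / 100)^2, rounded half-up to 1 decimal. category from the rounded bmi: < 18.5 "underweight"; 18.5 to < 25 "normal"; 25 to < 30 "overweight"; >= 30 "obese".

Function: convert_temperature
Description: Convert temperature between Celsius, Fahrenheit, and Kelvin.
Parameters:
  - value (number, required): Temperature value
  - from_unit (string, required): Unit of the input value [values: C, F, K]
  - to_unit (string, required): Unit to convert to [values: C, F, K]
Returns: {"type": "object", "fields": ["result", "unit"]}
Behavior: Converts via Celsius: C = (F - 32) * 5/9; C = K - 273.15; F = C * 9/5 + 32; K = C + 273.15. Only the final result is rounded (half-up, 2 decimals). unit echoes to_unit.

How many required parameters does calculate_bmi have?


Parameters of calculate_bmi: weight_kg (required), height_cm (required)
Required count:
2


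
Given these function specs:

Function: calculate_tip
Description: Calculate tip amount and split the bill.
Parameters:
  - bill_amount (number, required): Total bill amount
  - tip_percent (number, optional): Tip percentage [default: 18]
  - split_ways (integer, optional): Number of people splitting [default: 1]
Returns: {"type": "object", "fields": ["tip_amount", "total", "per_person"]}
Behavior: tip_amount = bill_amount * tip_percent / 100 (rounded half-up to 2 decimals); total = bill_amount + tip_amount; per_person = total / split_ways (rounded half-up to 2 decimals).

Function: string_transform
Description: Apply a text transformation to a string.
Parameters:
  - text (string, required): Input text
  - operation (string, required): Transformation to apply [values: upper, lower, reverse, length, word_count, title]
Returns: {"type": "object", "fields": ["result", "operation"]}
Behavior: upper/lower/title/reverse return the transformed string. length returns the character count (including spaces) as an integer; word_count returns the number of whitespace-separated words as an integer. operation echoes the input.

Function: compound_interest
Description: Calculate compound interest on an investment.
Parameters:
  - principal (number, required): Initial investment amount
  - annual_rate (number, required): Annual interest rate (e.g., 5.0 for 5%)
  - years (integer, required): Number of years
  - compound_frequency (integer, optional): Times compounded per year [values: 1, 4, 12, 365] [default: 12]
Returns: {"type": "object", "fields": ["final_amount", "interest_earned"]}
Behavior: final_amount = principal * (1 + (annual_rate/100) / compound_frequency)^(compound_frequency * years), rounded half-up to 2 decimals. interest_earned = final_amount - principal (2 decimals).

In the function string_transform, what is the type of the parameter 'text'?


The string_transform spec declares:
  - text (string, required): Input text
Type:
string


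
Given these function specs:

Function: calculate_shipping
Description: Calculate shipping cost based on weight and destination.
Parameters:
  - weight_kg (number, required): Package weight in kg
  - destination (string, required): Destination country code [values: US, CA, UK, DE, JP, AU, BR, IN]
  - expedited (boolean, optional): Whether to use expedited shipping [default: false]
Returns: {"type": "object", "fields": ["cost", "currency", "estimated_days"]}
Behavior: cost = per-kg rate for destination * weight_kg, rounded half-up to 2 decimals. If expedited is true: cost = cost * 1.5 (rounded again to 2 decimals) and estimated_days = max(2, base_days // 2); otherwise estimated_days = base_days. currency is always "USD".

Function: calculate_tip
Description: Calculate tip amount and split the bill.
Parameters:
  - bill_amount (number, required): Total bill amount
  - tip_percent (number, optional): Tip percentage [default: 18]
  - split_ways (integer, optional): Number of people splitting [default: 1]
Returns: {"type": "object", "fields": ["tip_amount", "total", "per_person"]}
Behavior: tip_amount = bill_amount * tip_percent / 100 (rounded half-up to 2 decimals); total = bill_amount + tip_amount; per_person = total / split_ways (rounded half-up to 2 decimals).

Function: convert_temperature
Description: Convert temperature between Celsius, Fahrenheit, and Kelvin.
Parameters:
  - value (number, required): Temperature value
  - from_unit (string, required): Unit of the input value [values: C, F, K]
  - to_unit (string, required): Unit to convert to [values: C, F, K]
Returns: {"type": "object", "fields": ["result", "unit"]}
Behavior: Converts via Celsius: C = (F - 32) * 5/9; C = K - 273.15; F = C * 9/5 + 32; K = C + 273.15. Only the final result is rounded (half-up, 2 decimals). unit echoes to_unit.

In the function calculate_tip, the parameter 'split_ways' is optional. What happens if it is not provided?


The calculate_tip spec declares:
  - split_ways (integer, optional): Number of people splitting [default: 1]
It defaults to 1


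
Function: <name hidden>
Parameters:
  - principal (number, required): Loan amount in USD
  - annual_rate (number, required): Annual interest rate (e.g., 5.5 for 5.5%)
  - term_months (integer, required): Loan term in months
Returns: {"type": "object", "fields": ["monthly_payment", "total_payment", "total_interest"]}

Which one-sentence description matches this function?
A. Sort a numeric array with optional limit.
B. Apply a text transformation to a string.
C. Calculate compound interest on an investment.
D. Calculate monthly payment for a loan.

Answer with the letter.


Parameters principal, annual_rate, term_months and return ["monthly_payment", "total_payment", "total_interest"] fit: Calculate monthly payment for a loan.
D


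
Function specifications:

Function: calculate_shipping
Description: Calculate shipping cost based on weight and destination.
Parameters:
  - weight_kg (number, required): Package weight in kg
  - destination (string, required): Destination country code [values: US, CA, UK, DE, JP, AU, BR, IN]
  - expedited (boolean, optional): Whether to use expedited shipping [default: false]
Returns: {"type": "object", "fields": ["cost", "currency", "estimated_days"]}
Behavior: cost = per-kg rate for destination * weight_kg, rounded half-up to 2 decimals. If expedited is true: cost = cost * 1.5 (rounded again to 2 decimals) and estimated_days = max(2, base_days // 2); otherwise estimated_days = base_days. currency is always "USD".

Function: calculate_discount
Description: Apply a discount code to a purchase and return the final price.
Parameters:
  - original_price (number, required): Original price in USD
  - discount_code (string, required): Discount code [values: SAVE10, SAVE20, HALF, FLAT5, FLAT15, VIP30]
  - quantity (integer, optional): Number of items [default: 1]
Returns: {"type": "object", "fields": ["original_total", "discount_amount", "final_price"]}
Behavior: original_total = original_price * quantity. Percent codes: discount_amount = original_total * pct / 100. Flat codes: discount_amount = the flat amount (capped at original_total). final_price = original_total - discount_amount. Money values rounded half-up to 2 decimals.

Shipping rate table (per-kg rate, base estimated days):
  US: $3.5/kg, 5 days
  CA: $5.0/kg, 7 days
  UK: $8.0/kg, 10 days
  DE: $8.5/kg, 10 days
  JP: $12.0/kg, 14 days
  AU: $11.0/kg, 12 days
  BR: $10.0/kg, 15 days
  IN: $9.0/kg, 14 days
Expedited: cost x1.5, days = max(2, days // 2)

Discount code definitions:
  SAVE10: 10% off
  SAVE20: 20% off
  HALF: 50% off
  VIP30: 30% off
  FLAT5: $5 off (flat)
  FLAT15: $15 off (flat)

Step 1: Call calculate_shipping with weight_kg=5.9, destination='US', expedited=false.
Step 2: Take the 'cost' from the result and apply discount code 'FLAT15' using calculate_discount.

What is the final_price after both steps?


Step 1: calculate_shipping(weight_kg=5.9, destination=US, expedited=false)
  Rate for US: $3.5/kg, base 5 days
  cost = 3.5 * 5.9 = 20.65 -> 20.65
  expedited not set/false: estimated_days = 5
  -> cost = 20.65 USD
Step 2: calculate_discount(original_price=20.65, discount_code=FLAT15, quantity=1)
  original_total = 20.65 * 1 = 20.65
  FLAT15 = $15 flat: discount_amount = min(15.00, 20.65) = 15.00
  final_price = 20.65 - 15.00 = 5.65
  -> final_price = 5.65
$5.65


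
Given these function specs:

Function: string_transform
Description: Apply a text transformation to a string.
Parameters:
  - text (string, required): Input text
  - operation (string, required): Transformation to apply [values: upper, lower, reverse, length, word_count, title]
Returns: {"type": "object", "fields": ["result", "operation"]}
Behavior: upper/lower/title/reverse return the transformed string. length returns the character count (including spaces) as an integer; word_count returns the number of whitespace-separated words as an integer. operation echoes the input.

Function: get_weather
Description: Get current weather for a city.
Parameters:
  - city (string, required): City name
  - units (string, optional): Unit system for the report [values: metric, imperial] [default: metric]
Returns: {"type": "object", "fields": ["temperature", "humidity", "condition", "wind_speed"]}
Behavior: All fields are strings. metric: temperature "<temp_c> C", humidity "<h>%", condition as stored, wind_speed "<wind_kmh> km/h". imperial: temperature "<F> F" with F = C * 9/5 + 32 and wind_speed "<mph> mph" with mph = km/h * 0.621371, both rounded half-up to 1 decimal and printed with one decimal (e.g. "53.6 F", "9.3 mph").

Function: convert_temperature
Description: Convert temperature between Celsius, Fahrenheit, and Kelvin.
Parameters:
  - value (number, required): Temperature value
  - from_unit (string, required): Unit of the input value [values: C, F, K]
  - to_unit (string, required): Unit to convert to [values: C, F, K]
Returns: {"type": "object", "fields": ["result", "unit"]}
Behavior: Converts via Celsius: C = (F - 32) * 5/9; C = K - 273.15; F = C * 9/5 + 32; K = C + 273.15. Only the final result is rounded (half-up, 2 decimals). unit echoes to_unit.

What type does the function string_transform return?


The string_transform spec declares Returns: {"type": "object", "fields": ["result", "operation"]}
Type:
object


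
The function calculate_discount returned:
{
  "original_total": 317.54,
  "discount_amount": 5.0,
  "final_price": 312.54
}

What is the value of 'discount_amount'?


5.0


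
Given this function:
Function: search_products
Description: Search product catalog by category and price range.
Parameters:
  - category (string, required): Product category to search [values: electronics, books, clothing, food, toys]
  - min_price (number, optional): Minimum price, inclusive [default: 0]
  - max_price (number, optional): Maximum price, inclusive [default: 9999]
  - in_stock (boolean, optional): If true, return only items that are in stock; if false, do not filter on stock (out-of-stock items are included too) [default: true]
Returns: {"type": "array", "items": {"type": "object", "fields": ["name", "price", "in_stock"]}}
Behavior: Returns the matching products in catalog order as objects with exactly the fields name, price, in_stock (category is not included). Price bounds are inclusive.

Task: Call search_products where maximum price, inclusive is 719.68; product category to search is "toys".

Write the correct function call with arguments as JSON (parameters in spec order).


Mapping each described value to its parameter name:
  'Maximum price, inclusive' -> max_price = 719.68
  'Product category to search' -> category = "toys"
search_products({"category": "toys", "max_price": 719.68})


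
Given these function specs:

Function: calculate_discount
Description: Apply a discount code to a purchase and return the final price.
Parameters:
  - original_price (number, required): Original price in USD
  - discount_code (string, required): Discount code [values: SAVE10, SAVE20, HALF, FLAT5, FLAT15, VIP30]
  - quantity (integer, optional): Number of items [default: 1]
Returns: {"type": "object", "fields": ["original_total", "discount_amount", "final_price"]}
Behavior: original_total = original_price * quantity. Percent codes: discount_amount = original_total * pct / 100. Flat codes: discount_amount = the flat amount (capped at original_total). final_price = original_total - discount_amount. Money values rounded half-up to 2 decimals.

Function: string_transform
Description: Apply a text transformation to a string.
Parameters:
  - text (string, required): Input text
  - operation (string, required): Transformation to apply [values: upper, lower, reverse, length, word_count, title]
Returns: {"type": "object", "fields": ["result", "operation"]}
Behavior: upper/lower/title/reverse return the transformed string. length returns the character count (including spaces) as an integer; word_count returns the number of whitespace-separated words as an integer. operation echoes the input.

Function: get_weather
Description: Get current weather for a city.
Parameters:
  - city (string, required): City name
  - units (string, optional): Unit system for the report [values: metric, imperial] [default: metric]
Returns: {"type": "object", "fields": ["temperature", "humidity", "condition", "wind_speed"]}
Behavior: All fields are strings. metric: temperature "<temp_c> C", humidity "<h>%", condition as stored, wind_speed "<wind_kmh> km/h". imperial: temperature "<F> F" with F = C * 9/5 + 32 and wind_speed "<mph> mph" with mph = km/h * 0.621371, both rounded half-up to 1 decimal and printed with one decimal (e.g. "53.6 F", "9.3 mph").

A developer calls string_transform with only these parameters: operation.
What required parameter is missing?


Required parameters: text, operation
Provided: operation
Missing: text
text


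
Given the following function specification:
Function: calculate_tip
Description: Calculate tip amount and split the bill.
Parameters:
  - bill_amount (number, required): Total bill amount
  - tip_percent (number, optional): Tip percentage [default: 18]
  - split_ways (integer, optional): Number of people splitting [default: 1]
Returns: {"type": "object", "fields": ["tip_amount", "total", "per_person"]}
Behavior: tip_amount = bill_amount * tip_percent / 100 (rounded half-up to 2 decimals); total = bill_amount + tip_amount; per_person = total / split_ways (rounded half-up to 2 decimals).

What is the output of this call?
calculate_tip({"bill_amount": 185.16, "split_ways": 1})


Defaults applied: tip_percent=18
tip_amount = 185.16 * 18/100 = 33.3288 -> 33.33
total = 185.16 + 33.33 = 218.49
per_person = 218.49 / 1 = 218.49 -> 218.49
Output:
{"tip_amount": 33.33, "total": 218.49, "per_person": 218.49}


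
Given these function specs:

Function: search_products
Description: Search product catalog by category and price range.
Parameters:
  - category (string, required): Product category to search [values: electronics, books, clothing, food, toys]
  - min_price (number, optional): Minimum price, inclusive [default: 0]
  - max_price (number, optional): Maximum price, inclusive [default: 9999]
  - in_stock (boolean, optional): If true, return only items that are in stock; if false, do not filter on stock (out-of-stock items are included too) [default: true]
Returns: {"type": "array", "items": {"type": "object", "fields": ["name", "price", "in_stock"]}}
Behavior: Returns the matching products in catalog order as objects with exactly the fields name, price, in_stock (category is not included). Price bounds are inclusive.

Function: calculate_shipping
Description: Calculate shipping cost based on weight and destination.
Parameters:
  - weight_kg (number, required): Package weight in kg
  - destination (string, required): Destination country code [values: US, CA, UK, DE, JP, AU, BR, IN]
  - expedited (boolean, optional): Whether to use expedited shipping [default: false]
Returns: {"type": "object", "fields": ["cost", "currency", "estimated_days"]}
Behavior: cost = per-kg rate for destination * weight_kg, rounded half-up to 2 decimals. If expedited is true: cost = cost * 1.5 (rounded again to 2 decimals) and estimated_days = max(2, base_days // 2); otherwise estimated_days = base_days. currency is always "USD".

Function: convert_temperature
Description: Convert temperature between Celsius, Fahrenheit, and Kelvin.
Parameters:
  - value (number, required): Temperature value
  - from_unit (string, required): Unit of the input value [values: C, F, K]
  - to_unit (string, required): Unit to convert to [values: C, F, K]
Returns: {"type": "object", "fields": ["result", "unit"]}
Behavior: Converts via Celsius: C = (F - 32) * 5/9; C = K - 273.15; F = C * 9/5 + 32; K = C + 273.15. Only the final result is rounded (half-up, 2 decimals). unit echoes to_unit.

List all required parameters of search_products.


Parameters of search_products and their required/optional flag:
  category: required
  min_price: optional
  max_price: optional
  in_stock: optional
category


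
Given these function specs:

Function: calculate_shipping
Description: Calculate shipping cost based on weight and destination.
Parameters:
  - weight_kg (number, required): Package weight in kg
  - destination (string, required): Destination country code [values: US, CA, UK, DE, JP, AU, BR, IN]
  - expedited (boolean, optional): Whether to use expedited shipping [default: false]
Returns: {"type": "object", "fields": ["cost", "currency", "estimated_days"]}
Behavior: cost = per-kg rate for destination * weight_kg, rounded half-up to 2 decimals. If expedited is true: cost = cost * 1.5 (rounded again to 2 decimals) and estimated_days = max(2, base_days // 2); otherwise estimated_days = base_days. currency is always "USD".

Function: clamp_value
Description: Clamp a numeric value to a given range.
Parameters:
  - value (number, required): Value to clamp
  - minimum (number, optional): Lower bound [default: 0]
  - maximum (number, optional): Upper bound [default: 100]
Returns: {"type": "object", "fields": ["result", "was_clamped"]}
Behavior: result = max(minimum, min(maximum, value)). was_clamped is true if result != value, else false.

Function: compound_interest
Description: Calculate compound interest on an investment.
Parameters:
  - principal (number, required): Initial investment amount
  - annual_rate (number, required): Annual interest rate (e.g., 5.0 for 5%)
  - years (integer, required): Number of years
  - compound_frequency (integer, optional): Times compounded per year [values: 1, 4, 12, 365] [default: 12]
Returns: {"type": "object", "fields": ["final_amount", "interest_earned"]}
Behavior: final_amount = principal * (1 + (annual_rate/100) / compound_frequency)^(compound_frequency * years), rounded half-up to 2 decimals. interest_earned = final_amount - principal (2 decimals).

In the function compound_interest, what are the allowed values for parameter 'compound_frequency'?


The compound_interest spec declares:
  - compound_frequency (integer, optional): Times compounded per year [values: 1, 4, 12, 365] [default: 12]
Allowed values:
1, 4, 12, 365


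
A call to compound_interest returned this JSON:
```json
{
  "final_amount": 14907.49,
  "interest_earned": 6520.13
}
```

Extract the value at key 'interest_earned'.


6520.13


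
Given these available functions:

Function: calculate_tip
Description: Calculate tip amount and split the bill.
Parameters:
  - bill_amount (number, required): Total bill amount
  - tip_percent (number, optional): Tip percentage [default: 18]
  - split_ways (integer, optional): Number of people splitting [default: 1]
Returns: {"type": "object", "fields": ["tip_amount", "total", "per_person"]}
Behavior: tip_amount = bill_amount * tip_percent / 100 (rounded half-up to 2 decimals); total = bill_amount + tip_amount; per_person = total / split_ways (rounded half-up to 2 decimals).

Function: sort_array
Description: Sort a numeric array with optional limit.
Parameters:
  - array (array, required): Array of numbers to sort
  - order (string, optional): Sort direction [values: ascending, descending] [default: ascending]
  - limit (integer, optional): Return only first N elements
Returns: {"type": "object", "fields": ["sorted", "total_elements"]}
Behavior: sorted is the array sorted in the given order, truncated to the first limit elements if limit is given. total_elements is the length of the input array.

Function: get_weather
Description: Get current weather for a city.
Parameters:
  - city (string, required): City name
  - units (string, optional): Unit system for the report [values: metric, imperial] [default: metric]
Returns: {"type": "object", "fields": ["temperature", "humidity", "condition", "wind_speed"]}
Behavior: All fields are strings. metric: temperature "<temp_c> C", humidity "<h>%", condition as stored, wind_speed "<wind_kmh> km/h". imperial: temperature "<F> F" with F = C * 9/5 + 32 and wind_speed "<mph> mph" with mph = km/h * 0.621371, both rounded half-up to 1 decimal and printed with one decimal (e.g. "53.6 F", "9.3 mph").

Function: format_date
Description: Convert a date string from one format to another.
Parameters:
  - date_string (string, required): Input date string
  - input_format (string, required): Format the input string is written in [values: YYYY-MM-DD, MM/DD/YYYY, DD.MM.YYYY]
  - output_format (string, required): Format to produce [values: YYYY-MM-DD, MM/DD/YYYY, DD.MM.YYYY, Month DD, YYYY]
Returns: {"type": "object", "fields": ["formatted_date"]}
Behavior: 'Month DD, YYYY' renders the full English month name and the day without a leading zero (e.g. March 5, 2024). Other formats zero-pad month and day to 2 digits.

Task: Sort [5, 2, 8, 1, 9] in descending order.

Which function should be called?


The task needs a function whose description is: Sort a numeric array with optional limit.
sort_array


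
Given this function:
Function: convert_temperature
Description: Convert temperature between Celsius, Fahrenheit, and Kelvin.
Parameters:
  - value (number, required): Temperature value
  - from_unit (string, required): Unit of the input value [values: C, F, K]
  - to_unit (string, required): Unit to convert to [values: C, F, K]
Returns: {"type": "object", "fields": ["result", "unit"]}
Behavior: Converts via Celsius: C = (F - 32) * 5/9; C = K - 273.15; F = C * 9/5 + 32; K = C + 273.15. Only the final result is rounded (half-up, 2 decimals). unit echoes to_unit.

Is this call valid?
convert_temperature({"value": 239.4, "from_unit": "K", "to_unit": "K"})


Checking all required parameters present and types match... All valid.
Valid


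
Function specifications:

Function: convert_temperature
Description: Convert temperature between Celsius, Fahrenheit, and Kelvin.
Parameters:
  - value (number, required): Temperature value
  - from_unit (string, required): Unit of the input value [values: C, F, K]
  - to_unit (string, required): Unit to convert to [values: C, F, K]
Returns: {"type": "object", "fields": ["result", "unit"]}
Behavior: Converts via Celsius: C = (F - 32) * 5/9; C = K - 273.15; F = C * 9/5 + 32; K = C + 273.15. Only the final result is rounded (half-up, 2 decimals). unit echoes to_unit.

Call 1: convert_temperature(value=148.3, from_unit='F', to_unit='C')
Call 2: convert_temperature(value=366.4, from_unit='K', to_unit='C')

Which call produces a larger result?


Call 1:
  To C: (148.3 - 32) * 5/9 = 64.611111
  Target is C: 64.611111
  Round to 2 decimals: 64.61
  -> 64.61 C
Call 2:
  To C: 366.4 - 273.15 = 93.25
  Target is C: 93.25
  Round to 2 decimals: 93.25
  -> 93.25 C
Call 2 (93.25 C)


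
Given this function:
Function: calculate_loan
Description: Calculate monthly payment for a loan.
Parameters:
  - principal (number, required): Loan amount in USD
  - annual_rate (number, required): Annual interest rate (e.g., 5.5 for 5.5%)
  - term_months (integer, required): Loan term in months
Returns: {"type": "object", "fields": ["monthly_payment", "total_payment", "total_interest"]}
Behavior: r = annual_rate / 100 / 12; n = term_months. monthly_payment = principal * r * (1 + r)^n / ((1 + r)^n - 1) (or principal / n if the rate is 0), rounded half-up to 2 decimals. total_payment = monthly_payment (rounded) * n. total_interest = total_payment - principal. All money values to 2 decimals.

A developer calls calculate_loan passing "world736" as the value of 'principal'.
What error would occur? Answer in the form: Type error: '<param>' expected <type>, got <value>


Spec: 'principal' is declared as number; "world736" is a string.
Type error: 'principal' expected number, got "world736"


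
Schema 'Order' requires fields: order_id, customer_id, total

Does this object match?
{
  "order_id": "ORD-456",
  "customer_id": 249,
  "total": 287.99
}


Checking required fields... All present.
Valid - all required fields present


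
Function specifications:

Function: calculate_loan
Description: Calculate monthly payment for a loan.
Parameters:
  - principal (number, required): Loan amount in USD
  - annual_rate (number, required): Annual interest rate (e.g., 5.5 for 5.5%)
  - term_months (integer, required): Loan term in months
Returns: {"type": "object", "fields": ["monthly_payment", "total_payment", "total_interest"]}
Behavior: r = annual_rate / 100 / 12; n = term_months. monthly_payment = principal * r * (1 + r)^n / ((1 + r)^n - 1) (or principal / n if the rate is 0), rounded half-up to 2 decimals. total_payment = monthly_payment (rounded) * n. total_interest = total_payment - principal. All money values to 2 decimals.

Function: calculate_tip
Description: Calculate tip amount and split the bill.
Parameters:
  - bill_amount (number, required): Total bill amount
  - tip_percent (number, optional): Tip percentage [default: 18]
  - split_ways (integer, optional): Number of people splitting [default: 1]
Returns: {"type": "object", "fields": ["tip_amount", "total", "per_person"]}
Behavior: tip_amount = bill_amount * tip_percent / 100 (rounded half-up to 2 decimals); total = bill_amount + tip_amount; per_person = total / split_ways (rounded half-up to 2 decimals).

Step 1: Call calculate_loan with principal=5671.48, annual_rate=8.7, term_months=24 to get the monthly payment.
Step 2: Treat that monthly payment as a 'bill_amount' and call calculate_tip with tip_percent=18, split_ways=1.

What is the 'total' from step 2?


Step 1: calculate_loan(principal=5671.48, annual_rate=8.7, term_months=24)
  r = 8.7 / 100 / 12 = 0.00725 (keep full precision)
  (1 + r)^24 = 1.18930878
  monthly_payment = 5671.48 * 0.00725 * 1.18930878 / (1.18930878 - 1) = 258.320146 -> 258.32
  total_payment = 258.32 * 24 = 6199.68
  total_interest = 6199.68 - 5671.48 = 528.20
  -> monthly_payment = 258.32
Step 2: calculate_tip(bill_amount=258.32, tip_percent=18, split_ways=1)
  tip_amount = 258.32 * 18/100 = 46.4976 -> 46.50
  total = 258.32 + 46.50 = 304.82
  per_person = 304.82 / 1 = 304.82 -> 304.82
  -> total = 304.82
$304.82


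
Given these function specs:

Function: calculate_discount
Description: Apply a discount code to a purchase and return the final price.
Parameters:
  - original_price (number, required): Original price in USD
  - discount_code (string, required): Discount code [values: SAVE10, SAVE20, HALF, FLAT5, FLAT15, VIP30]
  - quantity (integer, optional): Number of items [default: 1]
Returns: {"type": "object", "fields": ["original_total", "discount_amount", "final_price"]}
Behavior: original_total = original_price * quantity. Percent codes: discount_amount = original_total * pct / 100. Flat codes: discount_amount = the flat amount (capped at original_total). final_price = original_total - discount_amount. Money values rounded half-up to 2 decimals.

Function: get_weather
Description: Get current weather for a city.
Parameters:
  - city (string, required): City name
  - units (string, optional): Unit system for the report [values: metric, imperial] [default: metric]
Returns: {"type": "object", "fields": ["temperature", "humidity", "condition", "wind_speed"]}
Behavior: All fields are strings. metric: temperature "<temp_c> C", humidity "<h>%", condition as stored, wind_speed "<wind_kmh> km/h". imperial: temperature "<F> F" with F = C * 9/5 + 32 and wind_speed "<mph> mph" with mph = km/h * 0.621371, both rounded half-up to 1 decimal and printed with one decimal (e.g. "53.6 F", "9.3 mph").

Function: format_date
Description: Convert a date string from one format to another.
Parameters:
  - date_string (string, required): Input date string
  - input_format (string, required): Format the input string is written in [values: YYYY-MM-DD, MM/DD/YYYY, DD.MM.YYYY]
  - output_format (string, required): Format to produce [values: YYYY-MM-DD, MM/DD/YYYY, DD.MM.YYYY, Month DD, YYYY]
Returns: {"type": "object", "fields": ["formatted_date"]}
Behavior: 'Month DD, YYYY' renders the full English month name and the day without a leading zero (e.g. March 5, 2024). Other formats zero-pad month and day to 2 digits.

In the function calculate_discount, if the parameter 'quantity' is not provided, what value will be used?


The calculate_discount spec declares:
  - quantity (integer, optional): Number of items [default: 1]
Default:
1


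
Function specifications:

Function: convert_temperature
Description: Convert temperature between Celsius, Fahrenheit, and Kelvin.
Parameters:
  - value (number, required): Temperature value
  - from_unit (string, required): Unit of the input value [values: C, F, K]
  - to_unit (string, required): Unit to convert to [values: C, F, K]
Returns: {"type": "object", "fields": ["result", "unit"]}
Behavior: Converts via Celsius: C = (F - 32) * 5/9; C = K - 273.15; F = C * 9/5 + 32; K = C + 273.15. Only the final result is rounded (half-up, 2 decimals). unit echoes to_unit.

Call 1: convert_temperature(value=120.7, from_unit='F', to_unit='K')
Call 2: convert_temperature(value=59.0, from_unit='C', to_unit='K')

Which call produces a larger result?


Call 1:
  To C: (120.7 - 32) * 5/9 = 49.277778
  To K: 49.277778 + 273.15 = 322.427778
  Round to 2 decimals: 322.43
  -> 322.43 K
Call 2:
  Input already in C: 59
  To K: 59 + 273.15 = 332.15
  Round to 2 decimals: 332.15
  -> 332.15 K
Call 2 (332.15 K)


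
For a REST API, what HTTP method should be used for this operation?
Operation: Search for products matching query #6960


GET = read, POST = create, PUT = update/replace, DELETE = remove
This operation is a read.
GET


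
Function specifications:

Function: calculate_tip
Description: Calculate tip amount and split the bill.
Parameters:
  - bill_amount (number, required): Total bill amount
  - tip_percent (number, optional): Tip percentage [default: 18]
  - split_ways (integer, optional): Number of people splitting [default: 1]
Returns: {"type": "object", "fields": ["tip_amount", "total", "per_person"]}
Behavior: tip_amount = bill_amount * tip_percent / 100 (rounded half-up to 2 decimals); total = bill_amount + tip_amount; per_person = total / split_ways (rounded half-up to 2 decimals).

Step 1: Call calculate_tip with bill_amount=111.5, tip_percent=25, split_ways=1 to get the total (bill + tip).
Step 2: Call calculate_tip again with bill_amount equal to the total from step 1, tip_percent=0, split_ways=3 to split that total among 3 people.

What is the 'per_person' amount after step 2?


Step 1: calculate_tip(bill_amount=111.5, tip_percent=25, split_ways=1)
  tip_amount = 111.5 * 25/100 = 27.875 -> 27.88
  total = 111.5 + 27.88 = 139.38
  per_person = 139.38 / 1 = 139.38 -> 139.38
  -> total = 139.38
Step 2: calculate_tip(bill_amount=139.38, tip_percent=0, split_ways=3)
  tip_amount = 139.38 * 0/100 = 0 -> 0.00
  total = 139.38 + 0.00 = 139.38
  per_person = 139.38 / 3 = 46.46 -> 46.46
  -> per_person = 46.46
$46.46


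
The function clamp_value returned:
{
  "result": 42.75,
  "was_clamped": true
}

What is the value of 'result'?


42.75


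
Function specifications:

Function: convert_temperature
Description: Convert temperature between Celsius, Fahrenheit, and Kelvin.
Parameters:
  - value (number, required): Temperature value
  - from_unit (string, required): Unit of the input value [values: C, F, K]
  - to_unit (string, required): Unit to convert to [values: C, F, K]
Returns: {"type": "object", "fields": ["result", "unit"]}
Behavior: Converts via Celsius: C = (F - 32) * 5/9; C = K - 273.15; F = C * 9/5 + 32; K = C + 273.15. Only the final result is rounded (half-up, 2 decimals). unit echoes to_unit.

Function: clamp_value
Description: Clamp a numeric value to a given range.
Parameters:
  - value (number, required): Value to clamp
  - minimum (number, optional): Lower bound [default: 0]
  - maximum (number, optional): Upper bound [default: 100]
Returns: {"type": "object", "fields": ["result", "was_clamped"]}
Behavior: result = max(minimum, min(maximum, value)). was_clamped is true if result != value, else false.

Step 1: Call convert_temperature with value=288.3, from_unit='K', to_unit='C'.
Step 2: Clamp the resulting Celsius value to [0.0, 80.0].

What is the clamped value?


Step 1: convert_temperature(value=288.3, from_unit=K, to_unit=C)
  To C: 288.3 - 273.15 = 15.15
  Target is C: 15.15
  Round to 2 decimals: 15.15
  -> result = 15.15 C
Step 2: clamp_value(value=15.15, minimum=0.0, maximum=80.0)
  result = max(0.0, min(80.0, 15.15)) = max(0.0, 15.15) = 15.15
  was_clamped = (15.15 != 15.15) = false
  -> result = 15.15
15.15


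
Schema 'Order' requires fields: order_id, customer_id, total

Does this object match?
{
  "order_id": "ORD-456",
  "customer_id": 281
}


Checking required fields...
Missing: total
Invalid - missing required field 'total'


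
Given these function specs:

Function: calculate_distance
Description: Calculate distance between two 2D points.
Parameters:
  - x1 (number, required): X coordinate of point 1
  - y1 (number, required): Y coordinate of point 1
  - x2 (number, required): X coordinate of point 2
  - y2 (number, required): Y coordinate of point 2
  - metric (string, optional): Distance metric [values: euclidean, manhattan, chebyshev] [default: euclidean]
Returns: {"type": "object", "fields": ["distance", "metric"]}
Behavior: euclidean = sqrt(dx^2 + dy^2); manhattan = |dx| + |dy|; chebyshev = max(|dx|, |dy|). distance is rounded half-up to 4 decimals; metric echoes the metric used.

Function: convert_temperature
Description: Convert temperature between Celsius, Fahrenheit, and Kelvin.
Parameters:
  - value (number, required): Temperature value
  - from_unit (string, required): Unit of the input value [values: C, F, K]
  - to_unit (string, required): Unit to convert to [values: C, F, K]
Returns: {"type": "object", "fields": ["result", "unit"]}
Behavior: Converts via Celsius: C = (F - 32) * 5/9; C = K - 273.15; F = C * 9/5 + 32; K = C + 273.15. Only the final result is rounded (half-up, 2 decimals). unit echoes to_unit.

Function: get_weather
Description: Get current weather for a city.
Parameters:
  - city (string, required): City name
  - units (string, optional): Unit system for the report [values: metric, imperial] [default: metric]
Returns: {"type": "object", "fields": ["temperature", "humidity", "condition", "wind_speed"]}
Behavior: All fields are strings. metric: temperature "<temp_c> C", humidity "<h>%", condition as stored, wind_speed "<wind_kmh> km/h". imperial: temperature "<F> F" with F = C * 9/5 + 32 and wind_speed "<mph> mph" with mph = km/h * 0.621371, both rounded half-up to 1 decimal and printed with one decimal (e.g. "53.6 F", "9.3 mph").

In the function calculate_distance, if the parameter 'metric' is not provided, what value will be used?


The calculate_distance spec declares:
  - metric (string, optional): Distance metric [values: euclidean, manhattan, chebyshev] [default: euclidean]
Default:
euclidean
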